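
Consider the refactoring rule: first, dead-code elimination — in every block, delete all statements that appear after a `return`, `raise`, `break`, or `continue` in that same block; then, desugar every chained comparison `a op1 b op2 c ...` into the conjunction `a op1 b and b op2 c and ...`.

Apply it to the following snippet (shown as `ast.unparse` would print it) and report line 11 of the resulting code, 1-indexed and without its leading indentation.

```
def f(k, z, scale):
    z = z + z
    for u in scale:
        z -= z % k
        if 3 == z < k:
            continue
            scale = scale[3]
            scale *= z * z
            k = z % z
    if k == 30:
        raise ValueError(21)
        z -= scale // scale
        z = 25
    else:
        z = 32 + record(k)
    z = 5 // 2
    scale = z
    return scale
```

z = 5 // 2

Transformed code:
def f(k, z, scale):
    z = z + z
    for u in scale:
        z -= z % k
        if 3 == z and z < k:
            continue
    if k == 30:
        raise ValueError(21)
    else:
        z = 32 + record(k)
    z = 5 // 2
    scale = z
    return scale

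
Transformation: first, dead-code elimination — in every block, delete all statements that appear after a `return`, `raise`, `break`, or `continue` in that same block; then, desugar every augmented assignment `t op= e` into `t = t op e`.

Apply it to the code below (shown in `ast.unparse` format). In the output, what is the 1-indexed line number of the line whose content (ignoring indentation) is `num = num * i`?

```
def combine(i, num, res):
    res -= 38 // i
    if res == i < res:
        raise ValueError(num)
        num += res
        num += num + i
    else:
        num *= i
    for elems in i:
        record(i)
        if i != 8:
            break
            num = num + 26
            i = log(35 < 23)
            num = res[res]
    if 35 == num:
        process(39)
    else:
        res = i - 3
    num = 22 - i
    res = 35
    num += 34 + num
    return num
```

Transformed code:
def combine(i, num, res):
    res = res - 38 // i
    if res == i < res:
        raise ValueError(num)
    else:
        num = num * i
    for elems in i:
        record(i)
        if i != 8:
            break
    if 35 == num:
        process(39)
    else:
        res = i - 3
    num = 22 - i
    res = 35
    num = num + (34 + num)
    return num

6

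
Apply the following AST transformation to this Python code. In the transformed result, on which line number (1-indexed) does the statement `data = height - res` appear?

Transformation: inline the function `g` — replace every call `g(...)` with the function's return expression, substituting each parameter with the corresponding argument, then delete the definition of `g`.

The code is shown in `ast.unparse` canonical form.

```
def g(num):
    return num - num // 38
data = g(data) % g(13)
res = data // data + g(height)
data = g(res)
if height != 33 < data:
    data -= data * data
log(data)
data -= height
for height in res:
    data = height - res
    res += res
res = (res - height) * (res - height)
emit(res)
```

Transformed code:
data = (data - data // 38) % (13 - 13 // 38)
res = data // data + (height - height // 38)
data = res - res // 38
if height != 33 < data:
    data -= data * data
log(data)
data -= height
for height in res:
    data = height - res
    res += res
res = (res - height) * (res - height)
emit(res)

9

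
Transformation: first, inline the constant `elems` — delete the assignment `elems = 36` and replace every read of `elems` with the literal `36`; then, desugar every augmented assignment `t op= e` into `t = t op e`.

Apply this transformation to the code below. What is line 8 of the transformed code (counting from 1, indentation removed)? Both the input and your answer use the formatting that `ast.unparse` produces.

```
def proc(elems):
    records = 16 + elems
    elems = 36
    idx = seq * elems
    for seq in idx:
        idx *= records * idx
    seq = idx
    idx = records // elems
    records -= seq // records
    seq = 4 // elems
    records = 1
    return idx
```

records = records - seq // records

Transformed code:
def proc(elems):
    records = 16 + 36
    idx = seq * 36
    for seq in idx:
        idx = idx * (records * idx)
    seq = idx
    idx = records // 36
    records = records - seq // records
    seq = 4 // 36
    records = 1
    return idx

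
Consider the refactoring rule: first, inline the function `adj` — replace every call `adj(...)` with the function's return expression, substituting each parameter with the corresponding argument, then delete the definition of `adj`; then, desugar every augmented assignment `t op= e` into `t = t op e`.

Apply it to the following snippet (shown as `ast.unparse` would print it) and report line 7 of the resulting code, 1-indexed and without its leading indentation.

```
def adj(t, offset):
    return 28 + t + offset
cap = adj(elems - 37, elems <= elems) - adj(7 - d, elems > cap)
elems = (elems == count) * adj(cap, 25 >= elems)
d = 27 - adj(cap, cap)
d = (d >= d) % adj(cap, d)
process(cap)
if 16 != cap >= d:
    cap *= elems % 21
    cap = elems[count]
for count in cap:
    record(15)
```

cap = cap * (elems % 21)

Transformed code:
cap = 28 + (elems - 37) + (elems <= elems) - (28 + (7 - d) + (elems > cap))
elems = (elems == count) * (28 + cap + (25 >= elems))
d = 27 - (28 + cap + cap)
d = (d >= d) % (28 + cap + d)
process(cap)
if 16 != cap >= d:
    cap = cap * (elems % 21)
    cap = elems[count]
for count in cap:
    record(15)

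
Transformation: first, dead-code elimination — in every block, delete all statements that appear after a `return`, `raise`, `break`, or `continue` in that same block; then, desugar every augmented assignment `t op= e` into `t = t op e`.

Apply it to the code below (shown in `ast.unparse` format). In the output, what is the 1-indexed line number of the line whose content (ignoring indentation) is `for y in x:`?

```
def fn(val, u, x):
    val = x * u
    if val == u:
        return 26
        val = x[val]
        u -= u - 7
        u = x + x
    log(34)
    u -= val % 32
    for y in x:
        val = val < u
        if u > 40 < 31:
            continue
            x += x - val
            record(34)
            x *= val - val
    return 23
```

7

Transformed code:
def fn(val, u, x):
    val = x * u
    if val == u:
        return 26
    log(34)
    u = u - val % 32
    for y in x:
        val = val < u
        if u > 40 < 31:
            continue
    return 23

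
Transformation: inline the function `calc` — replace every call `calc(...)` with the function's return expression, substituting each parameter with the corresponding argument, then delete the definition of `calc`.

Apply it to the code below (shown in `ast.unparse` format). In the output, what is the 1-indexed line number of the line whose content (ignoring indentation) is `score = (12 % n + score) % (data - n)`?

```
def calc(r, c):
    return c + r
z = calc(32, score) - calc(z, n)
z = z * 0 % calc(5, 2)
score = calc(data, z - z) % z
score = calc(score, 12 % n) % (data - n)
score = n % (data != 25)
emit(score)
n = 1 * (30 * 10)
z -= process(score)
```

4

Transformed code:
z = score + 32 - (n + z)
z = z * 0 % (2 + 5)
score = (z - z + data) % z
score = (12 % n + score) % (data - n)
score = n % (data != 25)
emit(score)
n = 1 * (30 * 10)
z -= process(score)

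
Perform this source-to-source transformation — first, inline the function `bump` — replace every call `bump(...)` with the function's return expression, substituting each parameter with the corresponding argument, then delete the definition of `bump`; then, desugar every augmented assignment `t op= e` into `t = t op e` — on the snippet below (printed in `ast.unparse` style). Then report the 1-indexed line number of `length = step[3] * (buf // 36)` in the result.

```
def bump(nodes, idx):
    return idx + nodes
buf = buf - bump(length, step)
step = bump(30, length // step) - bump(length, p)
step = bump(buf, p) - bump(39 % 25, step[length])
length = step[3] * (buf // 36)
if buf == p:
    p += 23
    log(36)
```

Transformed code:
buf = buf - (step + length)
step = length // step + 30 - (p + length)
step = p + buf - (step[length] + 39 % 25)
length = step[3] * (buf // 36)
if buf == p:
    p = p + 23
    log(36)

4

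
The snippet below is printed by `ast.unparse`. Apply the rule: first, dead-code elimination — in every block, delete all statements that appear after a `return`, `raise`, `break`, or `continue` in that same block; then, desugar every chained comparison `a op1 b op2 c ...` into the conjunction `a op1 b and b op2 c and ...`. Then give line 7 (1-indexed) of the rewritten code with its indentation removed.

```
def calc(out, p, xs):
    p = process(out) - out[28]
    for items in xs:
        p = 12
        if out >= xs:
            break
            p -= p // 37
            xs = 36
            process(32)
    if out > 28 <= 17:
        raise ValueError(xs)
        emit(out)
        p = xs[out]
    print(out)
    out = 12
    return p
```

Transformed code:
def calc(out, p, xs):
    p = process(out) - out[28]
    for items in xs:
        p = 12
        if out >= xs:
            break
    if out > 28 and 28 <= 17:
        raise ValueError(xs)
    print(out)
    out = 12
    return p

if out > 28 and 28 <= 17:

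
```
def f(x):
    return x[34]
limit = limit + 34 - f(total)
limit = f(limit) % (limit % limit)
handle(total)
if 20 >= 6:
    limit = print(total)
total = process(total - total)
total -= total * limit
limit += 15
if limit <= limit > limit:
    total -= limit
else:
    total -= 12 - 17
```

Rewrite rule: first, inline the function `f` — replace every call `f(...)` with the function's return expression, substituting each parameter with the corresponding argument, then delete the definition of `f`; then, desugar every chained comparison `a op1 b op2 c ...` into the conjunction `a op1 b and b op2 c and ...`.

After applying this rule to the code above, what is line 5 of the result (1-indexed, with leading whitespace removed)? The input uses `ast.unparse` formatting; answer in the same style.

Transformed code:
limit = limit + 34 - total[34]
limit = limit[34] % (limit % limit)
handle(total)
if 20 >= 6:
    limit = print(total)
total = process(total - total)
total -= total * limit
limit += 15
if limit <= limit and limit > limit:
    total -= limit
else:
    total -= 12 - 17

limit = print(total)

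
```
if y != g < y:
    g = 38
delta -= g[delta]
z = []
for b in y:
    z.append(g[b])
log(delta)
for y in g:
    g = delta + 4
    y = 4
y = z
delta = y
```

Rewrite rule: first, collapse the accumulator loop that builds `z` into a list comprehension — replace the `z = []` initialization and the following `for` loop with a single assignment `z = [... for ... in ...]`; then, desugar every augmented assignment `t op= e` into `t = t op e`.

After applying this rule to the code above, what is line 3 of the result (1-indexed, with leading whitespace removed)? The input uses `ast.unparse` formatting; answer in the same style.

delta = delta - g[delta]

Transformed code:
if y != g < y:
    g = 38
delta = delta - g[delta]
z = [g[b] for b in y]
log(delta)
for y in g:
    g = delta + 4
    y = 4
y = z
delta = y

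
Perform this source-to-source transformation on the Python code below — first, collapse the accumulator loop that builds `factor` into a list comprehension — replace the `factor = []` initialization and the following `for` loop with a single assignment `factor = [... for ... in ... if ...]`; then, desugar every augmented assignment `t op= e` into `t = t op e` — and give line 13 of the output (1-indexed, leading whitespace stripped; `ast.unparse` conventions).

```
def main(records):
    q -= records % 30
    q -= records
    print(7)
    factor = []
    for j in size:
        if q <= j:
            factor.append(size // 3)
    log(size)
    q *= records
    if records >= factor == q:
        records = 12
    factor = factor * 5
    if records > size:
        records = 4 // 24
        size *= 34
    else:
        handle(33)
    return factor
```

Transformed code:
def main(records):
    q = q - records % 30
    q = q - records
    print(7)
    factor = [size // 3 for j in size if q <= j]
    log(size)
    q = q * records
    if records >= factor == q:
        records = 12
    factor = factor * 5
    if records > size:
        records = 4 // 24
        size = size * 34
    else:
        handle(33)
    return factor

size = size * 34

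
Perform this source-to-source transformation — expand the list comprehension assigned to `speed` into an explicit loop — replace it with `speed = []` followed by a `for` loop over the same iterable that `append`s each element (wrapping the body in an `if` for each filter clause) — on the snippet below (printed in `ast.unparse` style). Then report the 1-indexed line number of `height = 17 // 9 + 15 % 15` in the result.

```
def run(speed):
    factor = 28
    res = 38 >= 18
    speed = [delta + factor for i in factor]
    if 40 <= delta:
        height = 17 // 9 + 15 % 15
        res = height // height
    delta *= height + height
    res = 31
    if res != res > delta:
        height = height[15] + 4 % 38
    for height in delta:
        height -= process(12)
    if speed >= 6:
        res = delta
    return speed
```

Transformed code:
def run(speed):
    factor = 28
    res = 38 >= 18
    speed = []
    for i in factor:
        speed.append(delta + factor)
    if 40 <= delta:
        height = 17 // 9 + 15 % 15
        res = height // height
    delta *= height + height
    res = 31
    if res != res > delta:
        height = height[15] + 4 % 38
    for height in delta:
        height -= process(12)
    if speed >= 6:
        res = delta
    return speed

8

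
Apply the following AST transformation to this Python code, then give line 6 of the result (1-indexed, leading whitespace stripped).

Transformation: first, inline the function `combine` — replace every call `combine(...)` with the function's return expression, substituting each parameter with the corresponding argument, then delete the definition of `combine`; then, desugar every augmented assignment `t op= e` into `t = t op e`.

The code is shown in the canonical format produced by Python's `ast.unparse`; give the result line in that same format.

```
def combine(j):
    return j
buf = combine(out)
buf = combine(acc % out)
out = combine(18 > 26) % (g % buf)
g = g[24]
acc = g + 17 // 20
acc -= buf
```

acc = acc - buf

Transformed code:
buf = out
buf = acc % out
out = (18 > 26) % (g % buf)
g = g[24]
acc = g + 17 // 20
acc = acc - buf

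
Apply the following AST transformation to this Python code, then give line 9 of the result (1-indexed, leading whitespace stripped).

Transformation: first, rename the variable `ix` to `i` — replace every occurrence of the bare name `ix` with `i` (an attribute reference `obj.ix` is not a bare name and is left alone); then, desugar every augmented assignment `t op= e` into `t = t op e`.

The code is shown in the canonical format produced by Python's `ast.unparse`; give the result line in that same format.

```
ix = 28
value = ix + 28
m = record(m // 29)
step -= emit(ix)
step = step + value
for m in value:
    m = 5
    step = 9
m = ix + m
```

m = i + m

Transformed code:
i = 28
value = i + 28
m = record(m // 29)
step = step - emit(i)
step = step + value
for m in value:
    m = 5
    step = 9
m = i + m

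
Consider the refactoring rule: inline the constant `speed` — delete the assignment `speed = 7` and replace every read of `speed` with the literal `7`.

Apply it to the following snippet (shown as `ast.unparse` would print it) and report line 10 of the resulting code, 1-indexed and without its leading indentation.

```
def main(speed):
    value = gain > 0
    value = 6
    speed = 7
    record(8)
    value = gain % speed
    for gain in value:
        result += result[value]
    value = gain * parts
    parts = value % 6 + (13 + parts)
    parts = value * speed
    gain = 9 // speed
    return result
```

Transformed code:
def main(speed):
    value = gain > 0
    value = 6
    record(8)
    value = gain % 7
    for gain in value:
        result += result[value]
    value = gain * parts
    parts = value % 6 + (13 + parts)
    parts = value * 7
    gain = 9 // 7
    return result

parts = value * 7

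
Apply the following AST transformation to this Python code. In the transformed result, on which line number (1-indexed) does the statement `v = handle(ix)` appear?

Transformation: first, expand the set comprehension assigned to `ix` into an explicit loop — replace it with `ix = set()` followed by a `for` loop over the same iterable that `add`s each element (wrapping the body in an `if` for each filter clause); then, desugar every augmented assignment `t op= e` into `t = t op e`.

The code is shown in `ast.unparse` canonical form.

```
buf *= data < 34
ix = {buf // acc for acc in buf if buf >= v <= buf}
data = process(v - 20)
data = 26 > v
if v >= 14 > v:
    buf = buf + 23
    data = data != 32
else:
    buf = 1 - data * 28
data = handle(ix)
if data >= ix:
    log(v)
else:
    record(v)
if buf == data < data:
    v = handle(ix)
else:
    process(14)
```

Transformed code:
buf = buf * (data < 34)
ix = set()
for acc in buf:
    if buf >= v <= buf:
        ix.add(buf // acc)
data = process(v - 20)
data = 26 > v
if v >= 14 > v:
    buf = buf + 23
    data = data != 32
else:
    buf = 1 - data * 28
data = handle(ix)
if data >= ix:
    log(v)
else:
    record(v)
if buf == data < data:
    v = handle(ix)
else:
    process(14)

19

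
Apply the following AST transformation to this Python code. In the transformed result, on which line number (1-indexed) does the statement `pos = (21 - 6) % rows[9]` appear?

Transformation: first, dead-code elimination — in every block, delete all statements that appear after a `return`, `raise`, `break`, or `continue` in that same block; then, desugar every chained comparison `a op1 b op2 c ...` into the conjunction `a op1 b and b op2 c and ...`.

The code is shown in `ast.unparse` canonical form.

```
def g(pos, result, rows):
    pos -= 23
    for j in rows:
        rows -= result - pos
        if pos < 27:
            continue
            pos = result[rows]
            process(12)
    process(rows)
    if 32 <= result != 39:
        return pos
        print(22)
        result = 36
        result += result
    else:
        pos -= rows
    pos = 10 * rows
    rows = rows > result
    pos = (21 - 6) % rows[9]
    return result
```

Transformed code:
def g(pos, result, rows):
    pos -= 23
    for j in rows:
        rows -= result - pos
        if pos < 27:
            continue
    process(rows)
    if 32 <= result and result != 39:
        return pos
    else:
        pos -= rows
    pos = 10 * rows
    rows = rows > result
    pos = (21 - 6) % rows[9]
    return result

14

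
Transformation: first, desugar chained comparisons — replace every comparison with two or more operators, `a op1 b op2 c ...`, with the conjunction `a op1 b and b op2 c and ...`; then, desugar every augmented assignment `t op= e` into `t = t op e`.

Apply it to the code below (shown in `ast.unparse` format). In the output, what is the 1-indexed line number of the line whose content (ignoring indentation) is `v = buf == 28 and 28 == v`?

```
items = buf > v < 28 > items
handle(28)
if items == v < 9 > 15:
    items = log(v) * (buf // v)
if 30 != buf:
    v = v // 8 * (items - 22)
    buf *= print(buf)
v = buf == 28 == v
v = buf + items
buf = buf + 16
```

8

Transformed code:
items = buf > v and v < 28 and (28 > items)
handle(28)
if items == v and v < 9 and (9 > 15):
    items = log(v) * (buf // v)
if 30 != buf:
    v = v // 8 * (items - 22)
    buf = buf * print(buf)
v = buf == 28 and 28 == v
v = buf + items
buf = buf + 16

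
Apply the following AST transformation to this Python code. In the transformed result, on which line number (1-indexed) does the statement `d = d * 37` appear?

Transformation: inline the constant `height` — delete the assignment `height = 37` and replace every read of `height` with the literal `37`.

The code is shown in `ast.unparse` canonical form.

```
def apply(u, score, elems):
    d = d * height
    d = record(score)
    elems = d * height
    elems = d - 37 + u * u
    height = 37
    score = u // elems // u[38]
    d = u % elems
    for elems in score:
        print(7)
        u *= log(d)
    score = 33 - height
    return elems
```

Transformed code:
def apply(u, score, elems):
    d = d * 37
    d = record(score)
    elems = d * 37
    elems = d - 37 + u * u
    score = u // elems // u[38]
    d = u % elems
    for elems in score:
        print(7)
        u *= log(d)
    score = 33 - 37
    return elems

2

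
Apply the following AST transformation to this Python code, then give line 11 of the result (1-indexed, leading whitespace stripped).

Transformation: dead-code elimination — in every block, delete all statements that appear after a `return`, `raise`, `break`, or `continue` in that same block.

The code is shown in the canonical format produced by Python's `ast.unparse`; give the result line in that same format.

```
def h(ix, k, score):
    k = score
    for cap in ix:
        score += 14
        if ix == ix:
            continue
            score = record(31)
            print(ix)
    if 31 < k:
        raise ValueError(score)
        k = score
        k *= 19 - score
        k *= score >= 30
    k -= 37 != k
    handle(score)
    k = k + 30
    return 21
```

k = k + 30

Transformed code:
def h(ix, k, score):
    k = score
    for cap in ix:
        score += 14
        if ix == ix:
            continue
    if 31 < k:
        raise ValueError(score)
    k -= 37 != k
    handle(score)
    k = k + 30
    return 21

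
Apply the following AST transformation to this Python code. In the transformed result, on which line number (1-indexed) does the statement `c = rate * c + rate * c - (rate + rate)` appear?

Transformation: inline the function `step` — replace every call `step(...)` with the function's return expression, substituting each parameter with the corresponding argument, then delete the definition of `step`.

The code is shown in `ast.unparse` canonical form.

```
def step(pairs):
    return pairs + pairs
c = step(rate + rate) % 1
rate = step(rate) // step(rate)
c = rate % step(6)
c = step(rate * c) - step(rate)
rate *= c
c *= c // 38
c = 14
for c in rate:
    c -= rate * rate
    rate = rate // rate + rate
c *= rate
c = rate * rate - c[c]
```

4

Transformed code:
c = (rate + rate + (rate + rate)) % 1
rate = (rate + rate) // (rate + rate)
c = rate % (6 + 6)
c = rate * c + rate * c - (rate + rate)
rate *= c
c *= c // 38
c = 14
for c in rate:
    c -= rate * rate
    rate = rate // rate + rate
c *= rate
c = rate * rate - c[c]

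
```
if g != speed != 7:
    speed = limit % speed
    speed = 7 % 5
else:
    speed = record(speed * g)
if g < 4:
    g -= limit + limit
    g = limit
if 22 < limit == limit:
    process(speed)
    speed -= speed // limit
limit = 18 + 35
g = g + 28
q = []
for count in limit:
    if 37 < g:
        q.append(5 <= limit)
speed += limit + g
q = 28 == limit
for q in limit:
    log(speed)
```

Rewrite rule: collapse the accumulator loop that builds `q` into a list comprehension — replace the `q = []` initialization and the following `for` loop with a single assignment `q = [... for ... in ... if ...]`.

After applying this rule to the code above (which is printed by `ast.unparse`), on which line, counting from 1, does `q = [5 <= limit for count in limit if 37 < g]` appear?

Transformed code:
if g != speed != 7:
    speed = limit % speed
    speed = 7 % 5
else:
    speed = record(speed * g)
if g < 4:
    g -= limit + limit
    g = limit
if 22 < limit == limit:
    process(speed)
    speed -= speed // limit
limit = 18 + 35
g = g + 28
q = [5 <= limit for count in limit if 37 < g]
speed += limit + g
q = 28 == limit
for q in limit:
    log(speed)

14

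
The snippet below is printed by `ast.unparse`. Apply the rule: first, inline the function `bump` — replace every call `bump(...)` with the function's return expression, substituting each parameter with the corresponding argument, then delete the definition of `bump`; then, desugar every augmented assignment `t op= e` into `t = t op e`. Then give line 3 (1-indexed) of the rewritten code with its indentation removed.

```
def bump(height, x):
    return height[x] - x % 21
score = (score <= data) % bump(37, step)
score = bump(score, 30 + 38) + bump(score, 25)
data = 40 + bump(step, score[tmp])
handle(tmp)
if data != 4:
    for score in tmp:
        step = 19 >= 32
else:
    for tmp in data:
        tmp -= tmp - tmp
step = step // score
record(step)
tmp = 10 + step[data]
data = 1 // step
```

data = 40 + (step[score[tmp]] - score[tmp] % 21)

Transformed code:
score = (score <= data) % (37[step] - step % 21)
score = score[30 + 38] - (30 + 38) % 21 + (score[25] - 25 % 21)
data = 40 + (step[score[tmp]] - score[tmp] % 21)
handle(tmp)
if data != 4:
    for score in tmp:
        step = 19 >= 32
else:
    for tmp in data:
        tmp = tmp - (tmp - tmp)
step = step // score
record(step)
tmp = 10 + step[data]
data = 1 // step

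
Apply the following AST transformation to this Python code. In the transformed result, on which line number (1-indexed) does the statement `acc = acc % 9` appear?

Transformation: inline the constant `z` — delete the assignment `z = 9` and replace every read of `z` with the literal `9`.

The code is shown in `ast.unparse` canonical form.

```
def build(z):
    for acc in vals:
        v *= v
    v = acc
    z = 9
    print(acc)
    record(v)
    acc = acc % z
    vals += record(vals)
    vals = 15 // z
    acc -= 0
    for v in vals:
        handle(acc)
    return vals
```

Transformed code:
def build(z):
    for acc in vals:
        v *= v
    v = acc
    print(acc)
    record(v)
    acc = acc % 9
    vals += record(vals)
    vals = 15 // 9
    acc -= 0
    for v in vals:
        handle(acc)
    return vals

7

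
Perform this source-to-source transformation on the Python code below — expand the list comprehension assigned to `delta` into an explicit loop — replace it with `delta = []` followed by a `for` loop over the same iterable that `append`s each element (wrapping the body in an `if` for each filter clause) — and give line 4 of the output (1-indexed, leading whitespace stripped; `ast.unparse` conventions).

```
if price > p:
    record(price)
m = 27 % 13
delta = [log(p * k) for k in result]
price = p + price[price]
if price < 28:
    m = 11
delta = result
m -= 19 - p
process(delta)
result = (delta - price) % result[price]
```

delta = []

Transformed code:
if price > p:
    record(price)
m = 27 % 13
delta = []
for k in result:
    delta.append(log(p * k))
price = p + price[price]
if price < 28:
    m = 11
delta = result
m -= 19 - p
process(delta)
result = (delta - price) % result[price]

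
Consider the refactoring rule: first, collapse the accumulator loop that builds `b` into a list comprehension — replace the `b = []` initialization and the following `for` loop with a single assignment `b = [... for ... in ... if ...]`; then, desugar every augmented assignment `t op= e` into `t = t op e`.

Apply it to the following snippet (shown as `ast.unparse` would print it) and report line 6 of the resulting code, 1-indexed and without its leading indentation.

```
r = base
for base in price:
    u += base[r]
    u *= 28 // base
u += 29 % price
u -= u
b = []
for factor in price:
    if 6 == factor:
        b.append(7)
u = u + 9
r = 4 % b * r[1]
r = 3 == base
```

u = u - u

Transformed code:
r = base
for base in price:
    u = u + base[r]
    u = u * (28 // base)
u = u + 29 % price
u = u - u
b = [7 for factor in price if 6 == factor]
u = u + 9
r = 4 % b * r[1]
r = 3 == base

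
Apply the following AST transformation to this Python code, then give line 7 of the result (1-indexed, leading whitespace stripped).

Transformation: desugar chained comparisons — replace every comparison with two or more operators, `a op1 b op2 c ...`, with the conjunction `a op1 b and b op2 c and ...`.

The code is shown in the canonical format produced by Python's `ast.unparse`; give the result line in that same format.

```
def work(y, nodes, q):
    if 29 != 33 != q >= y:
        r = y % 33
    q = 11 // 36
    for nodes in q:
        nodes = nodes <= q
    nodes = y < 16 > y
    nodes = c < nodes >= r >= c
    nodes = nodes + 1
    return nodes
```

Transformed code:
def work(y, nodes, q):
    if 29 != 33 and 33 != q and (q >= y):
        r = y % 33
    q = 11 // 36
    for nodes in q:
        nodes = nodes <= q
    nodes = y < 16 and 16 > y
    nodes = c < nodes and nodes >= r and (r >= c)
    nodes = nodes + 1
    return nodes

nodes = y < 16 and 16 > y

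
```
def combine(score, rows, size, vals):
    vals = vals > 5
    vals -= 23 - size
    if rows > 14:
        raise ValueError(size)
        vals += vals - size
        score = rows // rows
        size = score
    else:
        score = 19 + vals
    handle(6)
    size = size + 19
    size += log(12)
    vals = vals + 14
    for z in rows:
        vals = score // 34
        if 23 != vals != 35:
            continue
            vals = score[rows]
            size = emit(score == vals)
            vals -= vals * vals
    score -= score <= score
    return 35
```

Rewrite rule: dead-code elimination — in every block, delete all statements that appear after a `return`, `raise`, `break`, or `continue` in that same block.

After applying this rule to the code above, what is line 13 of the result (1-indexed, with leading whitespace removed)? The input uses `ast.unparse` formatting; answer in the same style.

Transformed code:
def combine(score, rows, size, vals):
    vals = vals > 5
    vals -= 23 - size
    if rows > 14:
        raise ValueError(size)
    else:
        score = 19 + vals
    handle(6)
    size = size + 19
    size += log(12)
    vals = vals + 14
    for z in rows:
        vals = score // 34
        if 23 != vals != 35:
            continue
    score -= score <= score
    return 35

vals = score // 34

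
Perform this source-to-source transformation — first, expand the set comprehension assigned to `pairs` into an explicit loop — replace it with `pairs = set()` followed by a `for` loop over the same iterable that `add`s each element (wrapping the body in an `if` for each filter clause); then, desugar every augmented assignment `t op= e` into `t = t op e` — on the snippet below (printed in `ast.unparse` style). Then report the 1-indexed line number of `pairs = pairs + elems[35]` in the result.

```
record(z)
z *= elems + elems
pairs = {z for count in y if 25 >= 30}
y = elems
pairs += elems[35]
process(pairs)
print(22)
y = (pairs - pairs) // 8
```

8

Transformed code:
record(z)
z = z * (elems + elems)
pairs = set()
for count in y:
    if 25 >= 30:
        pairs.add(z)
y = elems
pairs = pairs + elems[35]
process(pairs)
print(22)
y = (pairs - pairs) // 8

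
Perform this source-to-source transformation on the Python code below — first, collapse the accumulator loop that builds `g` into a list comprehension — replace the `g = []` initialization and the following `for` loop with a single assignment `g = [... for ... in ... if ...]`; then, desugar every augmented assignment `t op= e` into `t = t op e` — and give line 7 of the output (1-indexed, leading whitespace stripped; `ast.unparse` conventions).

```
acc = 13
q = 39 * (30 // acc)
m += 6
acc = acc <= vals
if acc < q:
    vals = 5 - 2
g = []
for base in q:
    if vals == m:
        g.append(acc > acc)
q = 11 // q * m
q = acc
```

g = [acc > acc for base in q if vals == m]

Transformed code:
acc = 13
q = 39 * (30 // acc)
m = m + 6
acc = acc <= vals
if acc < q:
    vals = 5 - 2
g = [acc > acc for base in q if vals == m]
q = 11 // q * m
q = acc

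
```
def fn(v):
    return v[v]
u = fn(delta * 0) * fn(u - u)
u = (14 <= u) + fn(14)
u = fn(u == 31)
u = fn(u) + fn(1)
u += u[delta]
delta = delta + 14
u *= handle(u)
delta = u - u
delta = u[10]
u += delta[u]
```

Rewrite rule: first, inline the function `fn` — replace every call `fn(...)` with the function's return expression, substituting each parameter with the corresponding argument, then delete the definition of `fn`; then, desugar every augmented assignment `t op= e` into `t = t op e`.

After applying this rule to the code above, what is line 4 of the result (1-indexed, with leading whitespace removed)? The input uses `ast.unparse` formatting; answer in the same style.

Transformed code:
u = (delta * 0)[delta * 0] * (u - u)[u - u]
u = (14 <= u) + 14[14]
u = (u == 31)[u == 31]
u = u[u] + 1[1]
u = u + u[delta]
delta = delta + 14
u = u * handle(u)
delta = u - u
delta = u[10]
u = u + delta[u]

u = u[u] + 1[1]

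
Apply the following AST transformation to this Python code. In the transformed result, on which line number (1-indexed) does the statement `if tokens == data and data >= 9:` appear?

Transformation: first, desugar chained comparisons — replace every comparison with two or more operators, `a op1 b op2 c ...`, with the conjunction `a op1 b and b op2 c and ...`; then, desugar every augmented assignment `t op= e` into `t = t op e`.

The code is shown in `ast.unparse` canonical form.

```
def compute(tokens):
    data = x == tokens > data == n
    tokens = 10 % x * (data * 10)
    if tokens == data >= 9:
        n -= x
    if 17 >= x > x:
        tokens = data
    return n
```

4

Transformed code:
def compute(tokens):
    data = x == tokens and tokens > data and (data == n)
    tokens = 10 % x * (data * 10)
    if tokens == data and data >= 9:
        n = n - x
    if 17 >= x and x > x:
        tokens = data
    return n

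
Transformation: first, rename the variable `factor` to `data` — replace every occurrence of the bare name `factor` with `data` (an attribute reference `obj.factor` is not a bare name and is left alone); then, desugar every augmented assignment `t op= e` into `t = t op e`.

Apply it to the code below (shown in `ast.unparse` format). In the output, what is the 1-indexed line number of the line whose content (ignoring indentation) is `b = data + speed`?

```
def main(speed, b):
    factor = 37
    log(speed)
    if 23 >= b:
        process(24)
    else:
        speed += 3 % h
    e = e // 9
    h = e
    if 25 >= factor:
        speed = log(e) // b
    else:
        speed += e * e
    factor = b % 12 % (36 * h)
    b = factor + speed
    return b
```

15

Transformed code:
def main(speed, b):
    data = 37
    log(speed)
    if 23 >= b:
        process(24)
    else:
        speed = speed + 3 % h
    e = e // 9
    h = e
    if 25 >= data:
        speed = log(e) // b
    else:
        speed = speed + e * e
    data = b % 12 % (36 * h)
    b = data + speed
    return b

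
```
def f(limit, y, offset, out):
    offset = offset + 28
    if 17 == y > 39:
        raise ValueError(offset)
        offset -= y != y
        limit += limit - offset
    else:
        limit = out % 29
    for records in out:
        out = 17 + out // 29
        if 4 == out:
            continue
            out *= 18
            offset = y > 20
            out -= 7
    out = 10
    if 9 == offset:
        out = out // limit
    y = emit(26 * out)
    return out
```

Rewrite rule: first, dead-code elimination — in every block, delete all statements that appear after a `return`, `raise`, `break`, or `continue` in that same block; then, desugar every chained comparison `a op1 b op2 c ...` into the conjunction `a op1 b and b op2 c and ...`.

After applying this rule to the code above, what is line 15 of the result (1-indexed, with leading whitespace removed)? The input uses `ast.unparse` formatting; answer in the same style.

return out

Transformed code:
def f(limit, y, offset, out):
    offset = offset + 28
    if 17 == y and y > 39:
        raise ValueError(offset)
    else:
        limit = out % 29
    for records in out:
        out = 17 + out // 29
        if 4 == out:
            continue
    out = 10
    if 9 == offset:
        out = out // limit
    y = emit(26 * out)
    return out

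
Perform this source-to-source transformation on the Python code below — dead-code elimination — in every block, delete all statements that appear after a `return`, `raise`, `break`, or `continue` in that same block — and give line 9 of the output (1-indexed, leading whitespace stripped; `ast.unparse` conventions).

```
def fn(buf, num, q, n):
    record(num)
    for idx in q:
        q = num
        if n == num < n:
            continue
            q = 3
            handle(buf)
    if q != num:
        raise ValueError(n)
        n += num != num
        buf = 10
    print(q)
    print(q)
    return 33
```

print(q)

Transformed code:
def fn(buf, num, q, n):
    record(num)
    for idx in q:
        q = num
        if n == num < n:
            continue
    if q != num:
        raise ValueError(n)
    print(q)
    print(q)
    return 33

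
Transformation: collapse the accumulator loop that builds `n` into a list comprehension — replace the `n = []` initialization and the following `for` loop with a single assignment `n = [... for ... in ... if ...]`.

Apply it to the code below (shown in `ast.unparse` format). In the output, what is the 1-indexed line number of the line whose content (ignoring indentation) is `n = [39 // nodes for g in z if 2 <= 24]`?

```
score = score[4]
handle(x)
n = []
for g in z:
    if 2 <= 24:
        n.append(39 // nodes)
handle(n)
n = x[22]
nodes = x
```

3

Transformed code:
score = score[4]
handle(x)
n = [39 // nodes for g in z if 2 <= 24]
handle(n)
n = x[22]
nodes = x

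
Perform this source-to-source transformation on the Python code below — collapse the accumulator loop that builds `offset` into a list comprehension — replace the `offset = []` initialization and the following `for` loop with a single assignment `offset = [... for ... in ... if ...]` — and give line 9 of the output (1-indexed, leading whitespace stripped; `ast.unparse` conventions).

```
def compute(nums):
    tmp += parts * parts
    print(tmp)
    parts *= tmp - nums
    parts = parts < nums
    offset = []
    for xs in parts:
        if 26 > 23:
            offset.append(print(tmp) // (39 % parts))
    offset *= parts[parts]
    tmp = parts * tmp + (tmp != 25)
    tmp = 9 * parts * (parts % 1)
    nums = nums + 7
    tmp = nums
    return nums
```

tmp = 9 * parts * (parts % 1)

Transformed code:
def compute(nums):
    tmp += parts * parts
    print(tmp)
    parts *= tmp - nums
    parts = parts < nums
    offset = [print(tmp) // (39 % parts) for xs in parts if 26 > 23]
    offset *= parts[parts]
    tmp = parts * tmp + (tmp != 25)
    tmp = 9 * parts * (parts % 1)
    nums = nums + 7
    tmp = nums
    return nums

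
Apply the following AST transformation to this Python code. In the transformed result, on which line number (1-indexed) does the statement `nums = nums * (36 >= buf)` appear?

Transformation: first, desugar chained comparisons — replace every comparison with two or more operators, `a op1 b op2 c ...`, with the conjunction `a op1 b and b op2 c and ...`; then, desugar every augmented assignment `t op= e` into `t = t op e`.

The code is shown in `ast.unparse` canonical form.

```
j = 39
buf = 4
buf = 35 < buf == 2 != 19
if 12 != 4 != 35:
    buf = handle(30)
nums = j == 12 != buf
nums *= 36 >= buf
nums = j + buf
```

Transformed code:
j = 39
buf = 4
buf = 35 < buf and buf == 2 and (2 != 19)
if 12 != 4 and 4 != 35:
    buf = handle(30)
nums = j == 12 and 12 != buf
nums = nums * (36 >= buf)
nums = j + buf

7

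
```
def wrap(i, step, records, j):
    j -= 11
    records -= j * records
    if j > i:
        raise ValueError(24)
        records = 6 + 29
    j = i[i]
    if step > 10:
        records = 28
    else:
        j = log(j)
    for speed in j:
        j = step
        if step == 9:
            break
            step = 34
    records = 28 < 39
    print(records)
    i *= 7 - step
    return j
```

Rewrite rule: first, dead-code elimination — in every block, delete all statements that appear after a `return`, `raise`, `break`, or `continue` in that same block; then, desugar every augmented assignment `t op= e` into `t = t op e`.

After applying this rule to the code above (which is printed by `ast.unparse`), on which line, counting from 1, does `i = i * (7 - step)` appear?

17

Transformed code:
def wrap(i, step, records, j):
    j = j - 11
    records = records - j * records
    if j > i:
        raise ValueError(24)
    j = i[i]
    if step > 10:
        records = 28
    else:
        j = log(j)
    for speed in j:
        j = step
        if step == 9:
            break
    records = 28 < 39
    print(records)
    i = i * (7 - step)
    return j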